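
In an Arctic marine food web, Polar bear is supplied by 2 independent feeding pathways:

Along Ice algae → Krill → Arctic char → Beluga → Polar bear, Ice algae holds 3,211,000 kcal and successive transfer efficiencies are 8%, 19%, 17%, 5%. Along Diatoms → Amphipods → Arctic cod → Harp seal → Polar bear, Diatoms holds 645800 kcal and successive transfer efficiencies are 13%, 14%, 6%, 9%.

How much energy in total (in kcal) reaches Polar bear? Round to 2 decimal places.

478.33 kcal

Via Ice algae: 3211000 × 0.08 × 0.19 × 0.17 × 0.05 = 414.8612 kcal
Via Diatoms: 645800 × 0.13 × 0.14 × 0.06 × 0.09 = 63.469224 kcal
Total at Polar bear: 414.8612 + 63.469224 = 478.330424 kcal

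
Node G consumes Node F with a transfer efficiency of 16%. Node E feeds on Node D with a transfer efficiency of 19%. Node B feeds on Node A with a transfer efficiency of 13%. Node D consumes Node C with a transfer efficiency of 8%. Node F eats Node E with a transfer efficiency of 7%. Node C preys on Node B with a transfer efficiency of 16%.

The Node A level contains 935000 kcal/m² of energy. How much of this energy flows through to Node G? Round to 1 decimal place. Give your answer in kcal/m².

Node B: 935000 × 0.13 = 121550 kcal/m²
Node C: 121550 × 0.16 = 19448 kcal/m²
Node D: 19448 × 0.08 = 1555.84 kcal/m²
Node E: 1555.84 × 0.19 = 295.6096 kcal/m²
Node F: 295.6096 × 0.07 = 20.692672 kcal/m²
Node G: 20.692672 × 0.16 = 3.31082752 kcal/m²

3.3 kcal/m²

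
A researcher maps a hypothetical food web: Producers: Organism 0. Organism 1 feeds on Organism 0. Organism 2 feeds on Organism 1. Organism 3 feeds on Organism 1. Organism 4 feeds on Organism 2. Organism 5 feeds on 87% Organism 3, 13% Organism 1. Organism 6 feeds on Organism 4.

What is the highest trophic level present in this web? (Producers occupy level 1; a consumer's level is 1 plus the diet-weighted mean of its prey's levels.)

Organism 1: 1 + 1 = 2
Organism 2: 1 + 2 = 3
Organism 3: 1 + 2 = 3
Organism 4: 1 + 3 = 4
Organism 5: 1 + (0.87×3 + 0.13×2) = 3.87
Organism 6: 1 + 4 = 5

5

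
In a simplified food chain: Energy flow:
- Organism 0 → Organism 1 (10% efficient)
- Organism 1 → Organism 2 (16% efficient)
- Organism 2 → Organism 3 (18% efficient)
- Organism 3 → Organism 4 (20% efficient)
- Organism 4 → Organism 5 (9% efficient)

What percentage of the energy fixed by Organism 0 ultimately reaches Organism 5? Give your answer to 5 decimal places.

0.00518%

Product of link efficiencies: 0.1 × 0.16 × 0.18 × 0.2 × 0.09 = 0.00005184
As a percentage: 0.00005184 × 100 = 0.00518%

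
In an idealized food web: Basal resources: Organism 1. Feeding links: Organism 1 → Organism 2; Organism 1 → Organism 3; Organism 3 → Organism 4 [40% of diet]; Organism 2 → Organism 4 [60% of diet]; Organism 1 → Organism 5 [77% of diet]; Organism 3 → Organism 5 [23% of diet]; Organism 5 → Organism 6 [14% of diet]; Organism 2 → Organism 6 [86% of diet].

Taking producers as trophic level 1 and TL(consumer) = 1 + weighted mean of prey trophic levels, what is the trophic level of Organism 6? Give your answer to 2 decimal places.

Organism 2: 1 + 1 = 2
Organism 3: 1 + 1 = 2
Organism 4: 1 + (0.4×2 + 0.6×2) = 3
Organism 5: 1 + (0.77×1 + 0.23×2) = 2.23
Organism 6: 1 + (0.14×2.23 + 0.86×2) = 3.0322

3.03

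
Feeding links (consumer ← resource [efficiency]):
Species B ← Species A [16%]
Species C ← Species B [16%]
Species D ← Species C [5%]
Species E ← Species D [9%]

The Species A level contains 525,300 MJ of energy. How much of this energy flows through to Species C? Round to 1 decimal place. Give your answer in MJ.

13447.7 MJ

Species B: 525300 × 0.16 = 84048 MJ
Species C: 84048 × 0.16 = 13447.68 MJ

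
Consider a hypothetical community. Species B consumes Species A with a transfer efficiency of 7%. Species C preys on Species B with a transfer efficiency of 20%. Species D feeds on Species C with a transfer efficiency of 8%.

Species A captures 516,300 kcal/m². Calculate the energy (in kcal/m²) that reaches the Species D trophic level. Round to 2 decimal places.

578.26 kcal/m²

Species B: 516300 × 0.07 = 36141 kcal/m²
Species C: 36141 × 0.2 = 7228.2 kcal/m²
Species D: 7228.2 × 0.08 = 578.256 kcal/m²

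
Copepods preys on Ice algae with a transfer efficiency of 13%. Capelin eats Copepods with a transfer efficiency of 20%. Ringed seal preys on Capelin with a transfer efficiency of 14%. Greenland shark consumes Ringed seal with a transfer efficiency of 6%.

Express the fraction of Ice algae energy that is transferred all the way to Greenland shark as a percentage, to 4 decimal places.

0.0218%

Product of link efficiencies: 0.13 × 0.2 × 0.14 × 0.06 = 0.0002184
As a percentage: 0.0002184 × 100 = 0.0218%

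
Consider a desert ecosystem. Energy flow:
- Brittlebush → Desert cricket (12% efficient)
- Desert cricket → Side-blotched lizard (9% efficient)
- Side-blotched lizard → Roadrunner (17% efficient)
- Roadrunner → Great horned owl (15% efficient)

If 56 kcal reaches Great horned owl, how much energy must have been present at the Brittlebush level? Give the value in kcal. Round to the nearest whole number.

203341 kcal

Cumulative transfer efficiency: 0.12 × 0.09 × 0.17 × 0.15 = 0.0002754
Brittlebush energy = 56 / 0.0002754 = 203341 kcal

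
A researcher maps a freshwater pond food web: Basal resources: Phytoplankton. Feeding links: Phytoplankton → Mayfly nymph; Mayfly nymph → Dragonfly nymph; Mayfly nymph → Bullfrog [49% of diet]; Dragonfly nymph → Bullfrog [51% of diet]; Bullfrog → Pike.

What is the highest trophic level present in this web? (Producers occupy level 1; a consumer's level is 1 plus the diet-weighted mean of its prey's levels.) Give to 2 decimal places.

Mayfly nymph: 1 + 1 = 2
Dragonfly nymph: 1 + 2 = 3
Bullfrog: 1 + (0.49×2 + 0.51×3) = 3.51
Pike: 1 + 3.51 = 4.51

4.51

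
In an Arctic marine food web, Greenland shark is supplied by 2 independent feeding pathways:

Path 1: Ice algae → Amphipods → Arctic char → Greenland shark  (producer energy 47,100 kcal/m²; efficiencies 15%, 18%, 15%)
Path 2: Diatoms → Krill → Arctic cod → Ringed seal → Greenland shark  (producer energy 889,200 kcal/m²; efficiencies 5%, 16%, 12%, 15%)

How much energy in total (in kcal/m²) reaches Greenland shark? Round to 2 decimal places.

Path 1: 47100 × 0.15 × 0.18 × 0.15 = 190.755 kcal/m²
Path 2: 889200 × 0.05 × 0.16 × 0.12 × 0.15 = 128.0448 kcal/m²
Total at Greenland shark: 190.755 + 128.0448 = 318.7998 kcal/m²

318.80 kcal/m²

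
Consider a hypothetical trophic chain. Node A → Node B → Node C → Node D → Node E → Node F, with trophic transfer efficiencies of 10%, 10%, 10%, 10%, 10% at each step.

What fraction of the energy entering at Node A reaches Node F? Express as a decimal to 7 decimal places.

Product of link efficiencies: 0.1 × 0.1 × 0.1 × 0.1 × 0.1 = 0.00001

0.0000100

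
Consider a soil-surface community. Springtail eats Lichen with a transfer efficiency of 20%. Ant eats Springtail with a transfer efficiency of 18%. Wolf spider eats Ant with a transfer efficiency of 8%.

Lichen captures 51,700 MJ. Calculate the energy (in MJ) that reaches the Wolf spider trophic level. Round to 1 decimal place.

Springtail: 51700 × 0.2 = 10340 MJ
Ant: 10340 × 0.18 = 1861.2 MJ
Wolf spider: 1861.2 × 0.08 = 148.896 MJ

148.9 MJ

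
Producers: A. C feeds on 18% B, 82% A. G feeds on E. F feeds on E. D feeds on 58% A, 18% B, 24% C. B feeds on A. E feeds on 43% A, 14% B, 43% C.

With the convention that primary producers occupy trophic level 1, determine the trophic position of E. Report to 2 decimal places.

2.65

B: 1 + 1 = 2
C: 1 + (0.18×2 + 0.82×1) = 2.18
D: 1 + (0.58×1 + 0.18×2 + 0.24×2.18) = 2.4632
E: 1 + (0.43×1 + 0.14×2 + 0.43×2.18) = 2.6474
F: 1 + 2.6474 = 3.6474
G: 1 + 2.6474 = 3.6474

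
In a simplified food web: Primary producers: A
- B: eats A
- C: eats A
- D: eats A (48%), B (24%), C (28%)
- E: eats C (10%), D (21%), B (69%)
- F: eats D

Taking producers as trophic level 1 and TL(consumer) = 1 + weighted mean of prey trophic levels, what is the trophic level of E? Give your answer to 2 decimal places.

B: 1 + 1 = 2
C: 1 + 1 = 2
D: 1 + (0.48×1 + 0.24×2 + 0.28×2) = 2.52
E: 1 + (0.1×2 + 0.21×2.52 + 0.69×2) = 3.1092
F: 1 + 2.52 = 3.52

3.11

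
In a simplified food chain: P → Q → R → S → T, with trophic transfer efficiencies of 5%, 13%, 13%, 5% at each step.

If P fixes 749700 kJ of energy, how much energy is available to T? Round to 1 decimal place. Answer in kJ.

31.7 kJ

Q: 749700 × 0.05 = 37485 kJ
R: 37485 × 0.13 = 4873.05 kJ
S: 4873.05 × 0.13 = 633.4965 kJ
T: 633.4965 × 0.05 = 31.674825 kJ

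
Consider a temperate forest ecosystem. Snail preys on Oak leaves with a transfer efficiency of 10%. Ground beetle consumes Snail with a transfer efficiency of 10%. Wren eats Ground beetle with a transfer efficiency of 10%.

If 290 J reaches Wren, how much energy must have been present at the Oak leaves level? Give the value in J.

Cumulative transfer efficiency: 0.1 × 0.1 × 0.1 = 0.001
Oak leaves energy = 290 / 0.001 = 290000 J

290000 J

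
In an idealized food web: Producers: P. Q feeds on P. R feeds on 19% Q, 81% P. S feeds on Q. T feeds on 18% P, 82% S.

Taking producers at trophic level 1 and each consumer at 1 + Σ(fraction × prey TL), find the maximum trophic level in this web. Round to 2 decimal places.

Q: 1 + 1 = 2
R: 1 + (0.19×2 + 0.81×1) = 2.19
S: 1 + 2 = 3
T: 1 + (0.18×1 + 0.82×3) = 3.64

3.64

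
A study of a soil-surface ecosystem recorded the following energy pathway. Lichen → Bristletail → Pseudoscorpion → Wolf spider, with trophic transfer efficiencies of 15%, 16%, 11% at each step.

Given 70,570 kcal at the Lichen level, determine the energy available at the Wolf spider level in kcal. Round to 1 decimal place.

186.3 kcal

Bristletail: 70570 × 0.15 = 10585.5 kcal
Pseudoscorpion: 10585.5 × 0.16 = 1693.68 kcal
Wolf spider: 1693.68 × 0.11 = 186.3048 kcal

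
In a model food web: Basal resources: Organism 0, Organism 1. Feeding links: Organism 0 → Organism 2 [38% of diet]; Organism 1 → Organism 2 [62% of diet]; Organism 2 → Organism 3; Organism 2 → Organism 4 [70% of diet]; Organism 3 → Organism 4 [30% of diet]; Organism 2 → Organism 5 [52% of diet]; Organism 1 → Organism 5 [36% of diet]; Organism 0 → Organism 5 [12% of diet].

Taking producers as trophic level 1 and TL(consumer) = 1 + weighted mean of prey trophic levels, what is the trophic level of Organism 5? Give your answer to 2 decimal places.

Organism 2: 1 + (0.38×1 + 0.62×1) = 2
Organism 3: 1 + 2 = 3
Organism 4: 1 + (0.7×2 + 0.3×3) = 3.3
Organism 5: 1 + (0.52×2 + 0.36×1 + 0.12×1) = 2.52

2.52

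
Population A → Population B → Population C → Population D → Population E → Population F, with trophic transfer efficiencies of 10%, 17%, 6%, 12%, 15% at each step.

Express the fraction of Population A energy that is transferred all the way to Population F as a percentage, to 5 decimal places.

0.00184%

Product of link efficiencies: 0.1 × 0.17 × 0.06 × 0.12 × 0.15 = 0.00001836
As a percentage: 0.00001836 × 100 = 0.00184%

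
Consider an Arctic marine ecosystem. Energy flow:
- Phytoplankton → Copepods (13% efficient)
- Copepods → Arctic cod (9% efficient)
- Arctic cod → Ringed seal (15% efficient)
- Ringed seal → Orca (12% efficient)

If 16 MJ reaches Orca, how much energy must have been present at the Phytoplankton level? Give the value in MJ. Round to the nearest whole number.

75973 MJ

Cumulative transfer efficiency: 0.13 × 0.09 × 0.15 × 0.12 = 0.0002106
Phytoplankton energy = 16 / 0.0002106 = 75973 MJ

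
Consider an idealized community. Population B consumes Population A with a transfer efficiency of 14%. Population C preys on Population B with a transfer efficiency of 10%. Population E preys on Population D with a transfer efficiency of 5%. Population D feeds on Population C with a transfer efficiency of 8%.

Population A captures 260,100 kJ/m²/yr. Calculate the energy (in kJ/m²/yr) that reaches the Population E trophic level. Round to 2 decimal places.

Population B: 260100 × 0.14 = 36414 kJ/m²/yr
Population C: 36414 × 0.1 = 3641.4 kJ/m²/yr
Population D: 3641.4 × 0.08 = 291.312 kJ/m²/yr
Population E: 291.312 × 0.05 = 14.5656 kJ/m²/yr

14.57 kJ/m²/yr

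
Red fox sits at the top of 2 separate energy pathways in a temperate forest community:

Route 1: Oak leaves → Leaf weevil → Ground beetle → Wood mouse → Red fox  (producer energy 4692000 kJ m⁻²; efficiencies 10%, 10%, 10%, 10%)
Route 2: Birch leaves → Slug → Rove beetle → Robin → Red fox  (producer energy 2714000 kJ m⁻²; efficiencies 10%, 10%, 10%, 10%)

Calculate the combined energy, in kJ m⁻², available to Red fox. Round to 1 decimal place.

740.6 kJ m⁻²

Route 1: 4692000 × 0.1 × 0.1 × 0.1 × 0.1 = 469.2 kJ m⁻²
Route 2: 2714000 × 0.1 × 0.1 × 0.1 × 0.1 = 271.4 kJ m⁻²
Total at Red fox: 469.2 + 271.4 = 740.6 kJ m⁻²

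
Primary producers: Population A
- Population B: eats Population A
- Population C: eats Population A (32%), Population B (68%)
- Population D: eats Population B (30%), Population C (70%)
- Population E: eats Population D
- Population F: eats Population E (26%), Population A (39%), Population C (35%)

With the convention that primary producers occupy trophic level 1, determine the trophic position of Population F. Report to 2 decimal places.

Population B: 1 + 1 = 2
Population C: 1 + (0.32×1 + 0.68×2) = 2.68
Population D: 1 + (0.3×2 + 0.7×2.68) = 3.476
Population E: 1 + 3.476 = 4.476
Population F: 1 + (0.26×4.476 + 0.39×1 + 0.35×2.68) = 3.49176

3.49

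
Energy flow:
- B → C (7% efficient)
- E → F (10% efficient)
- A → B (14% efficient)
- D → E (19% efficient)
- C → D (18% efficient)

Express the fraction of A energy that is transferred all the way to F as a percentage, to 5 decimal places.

Product of link efficiencies: 0.14 × 0.07 × 0.18 × 0.19 × 0.1 = 0.000033516
As a percentage: 0.000033516 × 100 = 0.00335%

0.00335%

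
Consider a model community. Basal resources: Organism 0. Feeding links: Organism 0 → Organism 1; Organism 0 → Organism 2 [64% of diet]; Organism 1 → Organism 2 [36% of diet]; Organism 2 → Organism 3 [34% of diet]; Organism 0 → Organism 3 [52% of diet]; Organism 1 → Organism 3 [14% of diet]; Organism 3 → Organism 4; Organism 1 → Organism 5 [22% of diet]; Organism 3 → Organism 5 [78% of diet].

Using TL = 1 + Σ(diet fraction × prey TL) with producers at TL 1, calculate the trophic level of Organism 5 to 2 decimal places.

3.47

Organism 1: 1 + 1 = 2
Organism 2: 1 + (0.64×1 + 0.36×2) = 2.36
Organism 3: 1 + (0.34×2.36 + 0.52×1 + 0.14×2) = 2.6024
Organism 4: 1 + 2.6024 = 3.6024
Organism 5: 1 + (0.22×2 + 0.78×2.6024) = 3.469872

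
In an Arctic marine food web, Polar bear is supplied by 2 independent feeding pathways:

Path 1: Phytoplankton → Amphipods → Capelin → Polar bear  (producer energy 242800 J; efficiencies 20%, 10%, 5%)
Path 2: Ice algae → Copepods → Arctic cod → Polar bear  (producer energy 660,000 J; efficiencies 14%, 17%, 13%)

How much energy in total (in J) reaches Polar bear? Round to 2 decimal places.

2284.84 J

Path 1: 242800 × 0.2 × 0.1 × 0.05 = 242.8 J
Path 2: 660000 × 0.14 × 0.17 × 0.13 = 2042.04 J
Total at Polar bear: 242.8 + 2042.04 = 2284.84 J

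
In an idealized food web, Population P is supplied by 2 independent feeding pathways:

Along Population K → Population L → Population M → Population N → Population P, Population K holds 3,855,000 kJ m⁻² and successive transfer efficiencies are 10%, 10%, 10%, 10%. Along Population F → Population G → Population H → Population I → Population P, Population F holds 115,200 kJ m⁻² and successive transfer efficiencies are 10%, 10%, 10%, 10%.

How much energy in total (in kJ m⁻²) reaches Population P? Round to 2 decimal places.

397.02 kJ m⁻²

Via Population K: 3855000 × 0.1 × 0.1 × 0.1 × 0.1 = 385.5 kJ m⁻²
Via Population F: 115200 × 0.1 × 0.1 × 0.1 × 0.1 = 11.52 kJ m⁻²
Total at Population P: 385.5 + 11.52 = 397.02 kJ m⁻²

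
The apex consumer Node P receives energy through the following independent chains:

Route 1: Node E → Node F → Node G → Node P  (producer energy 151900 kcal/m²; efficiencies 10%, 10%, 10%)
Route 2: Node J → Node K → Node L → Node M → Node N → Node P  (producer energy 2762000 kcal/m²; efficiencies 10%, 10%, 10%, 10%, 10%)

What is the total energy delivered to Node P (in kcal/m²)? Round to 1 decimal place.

179.5 kcal/m²

Route 1: 151900 × 0.1 × 0.1 × 0.1 = 151.9 kcal/m²
Route 2: 2762000 × 0.1 × 0.1 × 0.1 × 0.1 × 0.1 = 27.62 kcal/m²
Total at Node P: 151.9 + 27.62 = 179.52 kcal/m²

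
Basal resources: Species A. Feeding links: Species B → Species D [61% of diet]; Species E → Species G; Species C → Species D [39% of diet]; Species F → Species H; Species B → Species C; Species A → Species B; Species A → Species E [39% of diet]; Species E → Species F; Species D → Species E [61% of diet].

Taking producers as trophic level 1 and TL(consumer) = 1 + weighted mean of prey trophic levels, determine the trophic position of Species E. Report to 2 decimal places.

Species B: 1 + 1 = 2
Species C: 1 + 2 = 3
Species D: 1 + (0.61×2 + 0.39×3) = 3.39
Species E: 1 + (0.39×1 + 0.61×3.39) = 3.4579
Species F: 1 + 3.4579 = 4.4579
Species G: 1 + 3.4579 = 4.4579
Species H: 1 + 4.4579 = 5.4579

3.46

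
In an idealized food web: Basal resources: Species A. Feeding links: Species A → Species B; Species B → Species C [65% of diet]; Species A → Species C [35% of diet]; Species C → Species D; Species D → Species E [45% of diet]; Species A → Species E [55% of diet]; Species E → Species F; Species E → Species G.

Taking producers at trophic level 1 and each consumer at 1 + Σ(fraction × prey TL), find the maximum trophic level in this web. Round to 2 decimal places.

Species B: 1 + 1 = 2
Species C: 1 + (0.65×2 + 0.35×1) = 2.65
Species D: 1 + 2.65 = 3.65
Species E: 1 + (0.45×3.65 + 0.55×1) = 3.1925
Species F: 1 + 3.1925 = 4.1925
Species G: 1 + 3.1925 = 4.1925

4.19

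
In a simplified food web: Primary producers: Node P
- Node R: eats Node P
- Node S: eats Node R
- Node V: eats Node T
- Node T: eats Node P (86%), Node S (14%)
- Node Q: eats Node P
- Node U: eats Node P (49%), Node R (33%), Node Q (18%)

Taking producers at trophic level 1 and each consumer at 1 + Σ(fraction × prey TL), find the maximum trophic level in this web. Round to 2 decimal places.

Node Q: 1 + 1 = 2
Node R: 1 + 1 = 2
Node S: 1 + 2 = 3
Node T: 1 + (0.86×1 + 0.14×3) = 2.28
Node U: 1 + (0.49×1 + 0.33×2 + 0.18×2) = 2.51
Node V: 1 + 2.28 = 3.28

3.28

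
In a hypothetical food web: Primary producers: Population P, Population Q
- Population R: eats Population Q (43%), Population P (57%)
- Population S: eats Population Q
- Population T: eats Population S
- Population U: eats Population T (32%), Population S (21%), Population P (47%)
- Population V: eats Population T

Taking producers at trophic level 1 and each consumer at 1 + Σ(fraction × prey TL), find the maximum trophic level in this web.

Population R: 1 + (0.43×1 + 0.57×1) = 2
Population S: 1 + 1 = 2
Population T: 1 + 2 = 3
Population U: 1 + (0.32×3 + 0.21×2 + 0.47×1) = 2.85
Population V: 1 + 3 = 4

4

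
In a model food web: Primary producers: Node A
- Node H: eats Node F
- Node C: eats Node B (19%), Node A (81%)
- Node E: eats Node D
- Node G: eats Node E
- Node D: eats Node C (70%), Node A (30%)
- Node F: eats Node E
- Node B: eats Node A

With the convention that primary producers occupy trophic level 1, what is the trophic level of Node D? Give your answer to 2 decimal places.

Node B: 1 + 1 = 2
Node C: 1 + (0.19×2 + 0.81×1) = 2.19
Node D: 1 + (0.7×2.19 + 0.3×1) = 2.833
Node E: 1 + 2.833 = 3.833
Node F: 1 + 3.833 = 4.833
Node G: 1 + 3.833 = 4.833
Node H: 1 + 4.833 = 5.833

2.83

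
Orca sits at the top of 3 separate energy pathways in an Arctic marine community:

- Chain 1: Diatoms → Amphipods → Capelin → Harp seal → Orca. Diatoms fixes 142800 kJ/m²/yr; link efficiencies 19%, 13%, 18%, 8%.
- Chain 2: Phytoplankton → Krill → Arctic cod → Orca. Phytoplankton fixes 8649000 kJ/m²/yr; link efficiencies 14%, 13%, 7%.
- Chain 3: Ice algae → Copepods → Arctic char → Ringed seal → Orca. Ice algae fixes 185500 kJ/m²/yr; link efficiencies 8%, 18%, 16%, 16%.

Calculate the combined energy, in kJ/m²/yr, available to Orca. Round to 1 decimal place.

Chain 1: 142800 × 0.19 × 0.13 × 0.18 × 0.08 = 50.791104 kJ/m²/yr
Chain 2: 8649000 × 0.14 × 0.13 × 0.07 = 11018.826 kJ/m²/yr
Chain 3: 185500 × 0.08 × 0.18 × 0.16 × 0.16 = 68.38272 kJ/m²/yr
Total at Orca: 50.791104 + 11018.826 + 68.38272 = 11137.999824 kJ/m²/yr

11138.0 kJ/m²/yr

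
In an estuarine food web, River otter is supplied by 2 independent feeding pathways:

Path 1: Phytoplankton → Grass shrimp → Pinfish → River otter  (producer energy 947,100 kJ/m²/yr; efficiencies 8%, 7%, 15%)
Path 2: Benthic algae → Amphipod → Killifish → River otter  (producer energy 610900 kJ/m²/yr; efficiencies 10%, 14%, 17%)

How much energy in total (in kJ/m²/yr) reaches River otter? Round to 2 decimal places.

Path 1: 947100 × 0.08 × 0.07 × 0.15 = 795.564 kJ/m²/yr
Path 2: 610900 × 0.1 × 0.14 × 0.17 = 1453.942 kJ/m²/yr
Total at River otter: 795.564 + 1453.942 = 2249.506 kJ/m²/yr

2249.51 kJ/m²/yr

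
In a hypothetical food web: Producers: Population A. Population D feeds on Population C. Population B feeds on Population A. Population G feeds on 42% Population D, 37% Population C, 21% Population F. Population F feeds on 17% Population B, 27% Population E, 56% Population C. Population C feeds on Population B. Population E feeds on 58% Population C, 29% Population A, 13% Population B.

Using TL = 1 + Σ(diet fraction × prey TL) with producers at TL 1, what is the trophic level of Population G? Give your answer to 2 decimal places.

Population B: 1 + 1 = 2
Population C: 1 + 2 = 3
Population D: 1 + 3 = 4
Population E: 1 + (0.58×3 + 0.29×1 + 0.13×2) = 3.29
Population F: 1 + (0.17×2 + 0.27×3.29 + 0.56×3) = 3.9083
Population G: 1 + (0.42×4 + 0.37×3 + 0.21×3.9083) = 4.610743

4.61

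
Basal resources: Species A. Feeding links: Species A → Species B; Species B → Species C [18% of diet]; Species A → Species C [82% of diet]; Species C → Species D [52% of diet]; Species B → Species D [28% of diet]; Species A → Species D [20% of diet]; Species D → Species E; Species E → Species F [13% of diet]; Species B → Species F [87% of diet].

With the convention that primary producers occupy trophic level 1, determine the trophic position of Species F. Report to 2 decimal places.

3.25

Species B: 1 + 1 = 2
Species C: 1 + (0.18×2 + 0.82×1) = 2.18
Species D: 1 + (0.52×2.18 + 0.28×2 + 0.2×1) = 2.8936
Species E: 1 + 2.8936 = 3.8936
Species F: 1 + (0.13×3.8936 + 0.87×2) = 3.246168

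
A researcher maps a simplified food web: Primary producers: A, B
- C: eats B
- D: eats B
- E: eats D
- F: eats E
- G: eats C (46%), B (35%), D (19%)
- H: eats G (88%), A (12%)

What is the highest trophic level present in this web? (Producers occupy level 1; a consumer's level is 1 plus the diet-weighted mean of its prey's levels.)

C: 1 + 1 = 2
D: 1 + 1 = 2
E: 1 + 2 = 3
F: 1 + 3 = 4
G: 1 + (0.46×2 + 0.35×1 + 0.19×2) = 2.65
H: 1 + (0.88×2.65 + 0.12×1) = 3.452

4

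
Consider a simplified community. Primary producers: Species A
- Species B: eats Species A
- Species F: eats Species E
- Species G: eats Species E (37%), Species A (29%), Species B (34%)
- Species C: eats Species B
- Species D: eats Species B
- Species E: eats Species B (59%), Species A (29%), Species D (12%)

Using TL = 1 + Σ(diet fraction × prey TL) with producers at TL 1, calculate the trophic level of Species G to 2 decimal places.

3.02

Species B: 1 + 1 = 2
Species C: 1 + 2 = 3
Species D: 1 + 2 = 3
Species E: 1 + (0.59×2 + 0.29×1 + 0.12×3) = 2.83
Species F: 1 + 2.83 = 3.83
Species G: 1 + (0.37×2.83 + 0.29×1 + 0.34×2) = 3.0171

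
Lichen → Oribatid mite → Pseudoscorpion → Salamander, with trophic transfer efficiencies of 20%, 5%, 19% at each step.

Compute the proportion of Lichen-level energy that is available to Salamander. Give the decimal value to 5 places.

0.00190

Product of link efficiencies: 0.2 × 0.05 × 0.19 = 0.0019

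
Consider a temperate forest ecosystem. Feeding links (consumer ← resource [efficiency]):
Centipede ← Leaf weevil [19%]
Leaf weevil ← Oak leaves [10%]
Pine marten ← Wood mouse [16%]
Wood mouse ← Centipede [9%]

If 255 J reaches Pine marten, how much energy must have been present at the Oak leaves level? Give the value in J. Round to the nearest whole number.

932018 J

Cumulative transfer efficiency: 0.1 × 0.19 × 0.09 × 0.16 = 0.0002736
Oak leaves energy = 255 / 0.0002736 = 932018 J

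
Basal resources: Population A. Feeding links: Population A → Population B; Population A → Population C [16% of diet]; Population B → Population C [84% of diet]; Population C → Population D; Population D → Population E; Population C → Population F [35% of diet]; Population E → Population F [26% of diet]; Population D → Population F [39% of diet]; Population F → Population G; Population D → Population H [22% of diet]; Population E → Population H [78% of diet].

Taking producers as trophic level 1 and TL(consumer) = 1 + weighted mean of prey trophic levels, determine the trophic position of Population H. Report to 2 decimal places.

Population B: 1 + 1 = 2
Population C: 1 + (0.16×1 + 0.84×2) = 2.84
Population D: 1 + 2.84 = 3.84
Population E: 1 + 3.84 = 4.84
Population F: 1 + (0.35×2.84 + 0.26×4.84 + 0.39×3.84) = 4.75
Population G: 1 + 4.75 = 5.75
Population H: 1 + (0.22×3.84 + 0.78×4.84) = 5.62

5.62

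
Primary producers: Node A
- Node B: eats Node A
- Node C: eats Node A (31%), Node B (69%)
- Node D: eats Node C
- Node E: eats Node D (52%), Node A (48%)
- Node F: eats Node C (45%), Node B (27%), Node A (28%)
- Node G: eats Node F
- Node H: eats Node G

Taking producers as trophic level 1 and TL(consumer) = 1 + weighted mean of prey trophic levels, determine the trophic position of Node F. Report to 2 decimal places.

Node B: 1 + 1 = 2
Node C: 1 + (0.31×1 + 0.69×2) = 2.69
Node D: 1 + 2.69 = 3.69
Node E: 1 + (0.52×3.69 + 0.48×1) = 3.3988
Node F: 1 + (0.45×2.69 + 0.27×2 + 0.28×1) = 3.0305
Node G: 1 + 3.0305 = 4.0305
Node H: 1 + 4.0305 = 5.0305

3.03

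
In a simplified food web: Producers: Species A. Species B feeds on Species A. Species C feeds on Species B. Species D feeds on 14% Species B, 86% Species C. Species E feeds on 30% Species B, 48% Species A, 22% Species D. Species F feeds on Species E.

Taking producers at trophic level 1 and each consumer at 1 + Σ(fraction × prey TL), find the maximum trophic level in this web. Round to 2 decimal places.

3.93

Species B: 1 + 1 = 2
Species C: 1 + 2 = 3
Species D: 1 + (0.14×2 + 0.86×3) = 3.86
Species E: 1 + (0.3×2 + 0.48×1 + 0.22×3.86) = 2.9292
Species F: 1 + 2.9292 = 3.9292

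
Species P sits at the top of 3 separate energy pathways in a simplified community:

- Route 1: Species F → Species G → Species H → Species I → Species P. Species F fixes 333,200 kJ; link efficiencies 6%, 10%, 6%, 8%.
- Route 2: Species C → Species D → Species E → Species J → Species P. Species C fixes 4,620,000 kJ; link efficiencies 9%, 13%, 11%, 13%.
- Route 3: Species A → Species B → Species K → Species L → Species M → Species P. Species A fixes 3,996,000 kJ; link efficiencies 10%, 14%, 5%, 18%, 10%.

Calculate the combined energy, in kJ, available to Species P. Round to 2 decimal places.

Route 1: 333200 × 0.06 × 0.1 × 0.06 × 0.08 = 9.59616 kJ
Route 2: 4620000 × 0.09 × 0.13 × 0.11 × 0.13 = 772.9722 kJ
Route 3: 3996000 × 0.1 × 0.14 × 0.05 × 0.18 × 0.1 = 50.3496 kJ
Total at Species P: 9.59616 + 772.9722 + 50.3496 = 832.91796 kJ

832.92 kJ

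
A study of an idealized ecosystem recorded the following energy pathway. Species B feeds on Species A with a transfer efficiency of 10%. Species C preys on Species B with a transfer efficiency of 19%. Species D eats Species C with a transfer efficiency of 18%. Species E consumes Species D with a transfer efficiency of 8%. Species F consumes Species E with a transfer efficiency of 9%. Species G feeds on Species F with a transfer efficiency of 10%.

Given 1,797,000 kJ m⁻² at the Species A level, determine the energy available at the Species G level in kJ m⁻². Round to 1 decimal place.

Species B: 1797000 × 0.1 = 179700 kJ m⁻²
Species C: 179700 × 0.19 = 34143 kJ m⁻²
Species D: 34143 × 0.18 = 6145.74 kJ m⁻²
Species E: 6145.74 × 0.08 = 491.6592 kJ m⁻²
Species F: 491.6592 × 0.09 = 44.249328 kJ m⁻²
Species G: 44.249328 × 0.1 = 4.4249328 kJ m⁻²

4.4 kJ m⁻²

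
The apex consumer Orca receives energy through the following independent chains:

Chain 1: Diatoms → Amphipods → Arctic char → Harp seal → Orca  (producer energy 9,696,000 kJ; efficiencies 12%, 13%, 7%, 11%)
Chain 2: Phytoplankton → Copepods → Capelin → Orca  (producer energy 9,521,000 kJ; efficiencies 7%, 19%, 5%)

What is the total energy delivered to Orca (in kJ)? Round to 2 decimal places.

Chain 1: 9696000 × 0.12 × 0.13 × 0.07 × 0.11 = 1164.68352 kJ
Chain 2: 9521000 × 0.07 × 0.19 × 0.05 = 6331.465 kJ
Total at Orca: 1164.68352 + 6331.465 = 7496.14852 kJ

7496.15 kJ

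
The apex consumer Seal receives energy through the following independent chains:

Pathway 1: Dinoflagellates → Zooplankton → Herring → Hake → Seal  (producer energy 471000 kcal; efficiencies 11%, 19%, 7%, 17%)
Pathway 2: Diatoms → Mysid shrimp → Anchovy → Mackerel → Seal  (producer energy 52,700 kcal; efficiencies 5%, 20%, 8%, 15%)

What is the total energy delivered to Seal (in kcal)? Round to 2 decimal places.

123.47 kcal

Pathway 1: 471000 × 0.11 × 0.19 × 0.07 × 0.17 = 117.14241 kcal
Pathway 2: 52700 × 0.05 × 0.2 × 0.08 × 0.15 = 6.324 kcal
Total at Seal: 117.14241 + 6.324 = 123.46641 kcal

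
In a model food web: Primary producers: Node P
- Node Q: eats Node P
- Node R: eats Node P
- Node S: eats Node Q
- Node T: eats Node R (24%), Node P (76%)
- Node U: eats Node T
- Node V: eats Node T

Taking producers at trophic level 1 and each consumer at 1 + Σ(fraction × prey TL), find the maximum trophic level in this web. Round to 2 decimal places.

Node Q: 1 + 1 = 2
Node R: 1 + 1 = 2
Node S: 1 + 2 = 3
Node T: 1 + (0.24×2 + 0.76×1) = 2.24
Node U: 1 + 2.24 = 3.24
Node V: 1 + 2.24 = 3.24

3.24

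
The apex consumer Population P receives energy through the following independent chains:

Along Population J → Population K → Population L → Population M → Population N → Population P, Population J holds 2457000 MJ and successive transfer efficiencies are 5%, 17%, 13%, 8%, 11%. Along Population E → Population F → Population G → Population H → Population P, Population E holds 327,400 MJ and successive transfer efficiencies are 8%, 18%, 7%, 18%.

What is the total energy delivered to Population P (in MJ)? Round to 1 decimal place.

83.3 MJ

Via Population J: 2457000 × 0.05 × 0.17 × 0.13 × 0.08 × 0.11 = 23.891868 MJ
Via Population E: 327400 × 0.08 × 0.18 × 0.07 × 0.18 = 59.403456 MJ
Total at Population P: 23.891868 + 59.403456 = 83.295324 MJ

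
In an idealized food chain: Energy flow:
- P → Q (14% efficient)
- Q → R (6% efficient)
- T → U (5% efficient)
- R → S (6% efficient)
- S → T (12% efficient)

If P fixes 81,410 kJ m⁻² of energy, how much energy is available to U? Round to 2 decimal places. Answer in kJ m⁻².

0.25 kJ m⁻²

Q: 81410 × 0.14 = 11397.4 kJ m⁻²
R: 11397.4 × 0.06 = 683.844 kJ m⁻²
S: 683.844 × 0.06 = 41.03064 kJ m⁻²
T: 41.03064 × 0.12 = 4.9236768 kJ m⁻²
U: 4.9236768 × 0.05 = 0.24618384 kJ m⁻²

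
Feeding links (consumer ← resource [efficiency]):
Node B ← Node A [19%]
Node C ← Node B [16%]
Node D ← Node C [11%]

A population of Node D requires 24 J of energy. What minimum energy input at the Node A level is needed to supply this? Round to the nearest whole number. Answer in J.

7177 J

Cumulative transfer efficiency: 0.19 × 0.16 × 0.11 = 0.003344
Node A energy = 24 / 0.003344 = 7177 J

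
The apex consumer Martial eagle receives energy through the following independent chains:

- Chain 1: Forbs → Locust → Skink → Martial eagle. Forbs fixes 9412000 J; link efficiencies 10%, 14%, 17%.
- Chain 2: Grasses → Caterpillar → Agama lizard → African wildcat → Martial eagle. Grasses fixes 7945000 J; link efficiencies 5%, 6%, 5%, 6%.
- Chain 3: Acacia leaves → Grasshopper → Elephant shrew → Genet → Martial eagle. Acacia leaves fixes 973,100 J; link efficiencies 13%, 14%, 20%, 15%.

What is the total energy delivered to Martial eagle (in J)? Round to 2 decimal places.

Chain 1: 9412000 × 0.1 × 0.14 × 0.17 = 22400.56 J
Chain 2: 7945000 × 0.05 × 0.06 × 0.05 × 0.06 = 71.505 J
Chain 3: 973100 × 0.13 × 0.14 × 0.2 × 0.15 = 531.3126 J
Total at Martial eagle: 22400.56 + 71.505 + 531.3126 = 23003.3776 J

23003.38 J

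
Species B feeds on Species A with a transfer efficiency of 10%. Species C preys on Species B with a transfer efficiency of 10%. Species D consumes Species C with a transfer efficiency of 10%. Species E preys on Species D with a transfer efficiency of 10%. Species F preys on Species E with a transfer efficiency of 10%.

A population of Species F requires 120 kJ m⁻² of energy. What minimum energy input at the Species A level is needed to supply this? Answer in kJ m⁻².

Cumulative transfer efficiency: 0.1 × 0.1 × 0.1 × 0.1 × 0.1 = 0.00001
Species A energy = 120 / 0.00001 = 12000000 kJ m⁻²

12000000 kJ m⁻²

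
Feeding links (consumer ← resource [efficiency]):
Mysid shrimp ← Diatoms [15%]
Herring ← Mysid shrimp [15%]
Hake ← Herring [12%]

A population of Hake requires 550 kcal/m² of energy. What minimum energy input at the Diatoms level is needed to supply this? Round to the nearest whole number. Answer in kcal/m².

Cumulative transfer efficiency: 0.15 × 0.15 × 0.12 = 0.0027
Diatoms energy = 550 / 0.0027 = 203704 kcal/m²

203704 kcal/m²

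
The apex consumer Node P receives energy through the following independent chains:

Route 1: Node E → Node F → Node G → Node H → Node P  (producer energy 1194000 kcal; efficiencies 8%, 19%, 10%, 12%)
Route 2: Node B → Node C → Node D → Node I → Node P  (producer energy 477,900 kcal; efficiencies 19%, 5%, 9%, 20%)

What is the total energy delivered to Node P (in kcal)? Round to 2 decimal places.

Route 1: 1194000 × 0.08 × 0.19 × 0.1 × 0.12 = 217.7856 kcal
Route 2: 477900 × 0.19 × 0.05 × 0.09 × 0.2 = 81.7209 kcal
Total at Node P: 217.7856 + 81.7209 = 299.5065 kcal

299.51 kcal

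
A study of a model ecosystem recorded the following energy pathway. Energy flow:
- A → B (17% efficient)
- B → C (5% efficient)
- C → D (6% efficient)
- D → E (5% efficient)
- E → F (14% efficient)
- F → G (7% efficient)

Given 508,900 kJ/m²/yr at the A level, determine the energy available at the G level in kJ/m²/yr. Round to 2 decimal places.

0.13 kJ/m²/yr

B: 508900 × 0.17 = 86513 kJ/m²/yr
C: 86513 × 0.05 = 4325.65 kJ/m²/yr
D: 4325.65 × 0.06 = 259.539 kJ/m²/yr
E: 259.539 × 0.05 = 12.97695 kJ/m²/yr
F: 12.97695 × 0.14 = 1.816773 kJ/m²/yr
G: 1.816773 × 0.07 = 0.12717411 kJ/m²/yr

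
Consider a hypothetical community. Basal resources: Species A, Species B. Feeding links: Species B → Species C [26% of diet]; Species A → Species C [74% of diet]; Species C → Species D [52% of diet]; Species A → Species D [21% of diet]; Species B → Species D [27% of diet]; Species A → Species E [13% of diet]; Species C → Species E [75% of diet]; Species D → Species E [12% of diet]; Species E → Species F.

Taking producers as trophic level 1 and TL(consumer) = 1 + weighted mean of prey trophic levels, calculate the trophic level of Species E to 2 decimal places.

Species C: 1 + (0.26×1 + 0.74×1) = 2
Species D: 1 + (0.52×2 + 0.21×1 + 0.27×1) = 2.52
Species E: 1 + (0.13×1 + 0.75×2 + 0.12×2.52) = 2.9324
Species F: 1 + 2.9324 = 3.9324

2.93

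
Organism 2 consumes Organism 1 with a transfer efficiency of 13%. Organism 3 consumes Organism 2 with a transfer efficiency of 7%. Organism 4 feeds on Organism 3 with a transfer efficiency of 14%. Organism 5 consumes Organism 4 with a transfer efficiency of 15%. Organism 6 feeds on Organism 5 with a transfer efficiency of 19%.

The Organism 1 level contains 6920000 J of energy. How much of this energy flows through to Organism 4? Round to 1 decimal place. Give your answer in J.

8816.1 J

Organism 2: 6920000 × 0.13 = 899600 J
Organism 3: 899600 × 0.07 = 62972 J
Organism 4: 62972 × 0.14 = 8816.08 J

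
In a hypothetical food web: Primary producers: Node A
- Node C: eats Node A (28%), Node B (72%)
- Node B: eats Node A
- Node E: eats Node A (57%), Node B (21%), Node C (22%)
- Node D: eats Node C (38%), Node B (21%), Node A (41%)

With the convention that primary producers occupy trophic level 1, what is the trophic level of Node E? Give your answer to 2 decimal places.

Node B: 1 + 1 = 2
Node C: 1 + (0.28×1 + 0.72×2) = 2.72
Node D: 1 + (0.38×2.72 + 0.21×2 + 0.41×1) = 2.8636
Node E: 1 + (0.57×1 + 0.21×2 + 0.22×2.72) = 2.5884

2.59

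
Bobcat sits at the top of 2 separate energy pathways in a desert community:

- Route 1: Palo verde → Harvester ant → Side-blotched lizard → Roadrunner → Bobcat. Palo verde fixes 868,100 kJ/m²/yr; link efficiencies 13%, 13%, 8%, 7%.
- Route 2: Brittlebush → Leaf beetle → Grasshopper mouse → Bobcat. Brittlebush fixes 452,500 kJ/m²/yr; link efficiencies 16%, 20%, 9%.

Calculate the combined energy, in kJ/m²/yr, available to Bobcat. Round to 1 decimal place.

1385.4 kJ/m²/yr

Route 1: 868100 × 0.13 × 0.13 × 0.08 × 0.07 = 82.156984 kJ/m²/yr
Route 2: 452500 × 0.16 × 0.2 × 0.09 = 1303.2 kJ/m²/yr
Total at Bobcat: 82.156984 + 1303.2 = 1385.356984 kJ/m²/yr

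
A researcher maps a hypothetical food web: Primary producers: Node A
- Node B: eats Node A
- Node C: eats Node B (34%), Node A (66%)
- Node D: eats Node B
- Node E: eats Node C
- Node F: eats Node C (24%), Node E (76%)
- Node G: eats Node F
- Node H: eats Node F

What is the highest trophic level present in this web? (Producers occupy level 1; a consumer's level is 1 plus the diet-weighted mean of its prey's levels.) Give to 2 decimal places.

Node B: 1 + 1 = 2
Node C: 1 + (0.34×2 + 0.66×1) = 2.34
Node D: 1 + 2 = 3
Node E: 1 + 2.34 = 3.34
Node F: 1 + (0.24×2.34 + 0.76×3.34) = 4.1
Node G: 1 + 4.1 = 5.1
Node H: 1 + 4.1 = 5.1

5.10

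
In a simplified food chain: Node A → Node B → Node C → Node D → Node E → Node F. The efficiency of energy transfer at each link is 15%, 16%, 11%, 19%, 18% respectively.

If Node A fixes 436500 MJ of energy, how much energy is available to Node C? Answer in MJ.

Node B: 436500 × 0.15 = 65475 MJ
Node C: 65475 × 0.16 = 10476 MJ

10476 MJ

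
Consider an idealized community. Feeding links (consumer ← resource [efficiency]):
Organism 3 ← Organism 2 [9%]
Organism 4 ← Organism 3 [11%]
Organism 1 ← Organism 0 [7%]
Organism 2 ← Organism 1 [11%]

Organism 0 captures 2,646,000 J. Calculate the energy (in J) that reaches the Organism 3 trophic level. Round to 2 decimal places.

1833.68 J

Organism 1: 2646000 × 0.07 = 185220 J
Organism 2: 185220 × 0.11 = 20374.2 J
Organism 3: 20374.2 × 0.09 = 1833.678 J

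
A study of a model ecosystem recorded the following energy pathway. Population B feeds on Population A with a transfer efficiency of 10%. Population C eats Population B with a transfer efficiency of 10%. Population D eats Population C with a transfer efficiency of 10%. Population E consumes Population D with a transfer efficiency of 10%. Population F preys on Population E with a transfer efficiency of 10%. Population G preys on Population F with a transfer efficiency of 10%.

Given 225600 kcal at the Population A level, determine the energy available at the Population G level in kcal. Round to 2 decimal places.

Population B: 225600 × 0.1 = 22560 kcal
Population C: 22560 × 0.1 = 2256 kcal
Population D: 2256 × 0.1 = 225.6 kcal
Population E: 225.6 × 0.1 = 22.56 kcal
Population F: 22.56 × 0.1 = 2.256 kcal
Population G: 2.256 × 0.1 = 0.2256 kcal

0.23 kcal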